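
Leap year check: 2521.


No

Rules: divisible by 4 AND (not by 100 OR by 400)
2521 ÷ 4 = 630 remainder 1 → not divisible by 4
Not divisible by 4 → not a leap year


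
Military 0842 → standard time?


8:42 AM

Hour: 8
8 < 12 → AM


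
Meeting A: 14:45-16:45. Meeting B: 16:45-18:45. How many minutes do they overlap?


0 minutes

Meeting A: 885-1005 (in minutes from midnight)
Meeting B: 1005-1125
Overlap start = max(885, 1005) = 1005
Overlap end = min(1005, 1125) = 1005
Overlap = max(0, 1005 - 1005) = 0 min


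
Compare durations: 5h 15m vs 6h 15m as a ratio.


Duration 1: 315 minutes
Duration 2: 375 minutes
Ratio = 315:375
GCD = 15
Simplified = 21:25
As a decimal: 21/25 = 0.84

21:25 (0.84)


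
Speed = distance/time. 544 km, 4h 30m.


Distance: 544 km
Time: 4h 30m = 270 min = 270/60 = 9/2 hours
Speed = 544 ÷ (9/2) = 544 × 2 / 9 = 1088/9 ≈ 120.9 km/h

120.9 km/h


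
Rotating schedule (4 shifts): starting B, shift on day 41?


Shifts: A, B, C, D
Start: B (index 1)
Day 41: (1 + 41 - 1) mod 4
= 41 mod 4
= 1
Index 1 → shift B

Shift B


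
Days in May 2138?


Month: May (month 5)
May has 31 days

31 days


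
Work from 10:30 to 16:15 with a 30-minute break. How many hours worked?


Total time = (16×60+15) - (10×60+30)
= 975 - 630 = 345 min
Minus break: 345 - 30 = 315 min
= 5h 15m

5h 15m (315 minutes)


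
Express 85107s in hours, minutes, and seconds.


23h 38m 27s

Hours: 85107 ÷ 3600 = 23 remainder 2307
Minutes: 2307 ÷ 60 = 38 remainder 27
Seconds: 27


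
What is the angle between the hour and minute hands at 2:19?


44.5°

Hour hand = 2×30 + 19×0.5 = 69.5°
Minute hand = 19×6 = 114°
Difference = |69.5 - 114| = 44.5°


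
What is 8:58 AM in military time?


Input: 8:58 AM
AM hour stays: 8

08:58


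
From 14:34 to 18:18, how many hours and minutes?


3h 44m

End time in minutes: 18×60 + 18 = 1098
Start time in minutes: 14×60 + 34 = 874
Difference = 1098 - 874 = 224 minutes
= 3 hours 44 minutes


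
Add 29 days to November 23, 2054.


Start: November 23, 2054
Add 29 days
November 23 → December 1: 30 - 23 + 1 = 8 days (29 - 8 = 21 left)
December 1 + 21 = December 22, 2054

December 22, 2054


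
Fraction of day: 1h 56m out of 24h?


0.0806 (8.06%)

Total minutes: 1×60 + 56 = 116
Day = 24×60 = 1440 minutes
Fraction = 116/1440 ≈ 0.0806
As a percentage: 116/1440 × 100 ≈ 8.06%


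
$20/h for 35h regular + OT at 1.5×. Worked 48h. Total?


Regular: 35h × $20 = $700.00
Overtime: 48 - 35 = 13h
OT pay: 13h × $20 × 1.5 = $390.00
Total = $700.00 + $390.00 = $1090.00

$1090.00


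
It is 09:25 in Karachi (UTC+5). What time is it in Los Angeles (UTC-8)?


Time difference = UTC-8 - UTC+5 = -13 hours
New hour = (9 -13) mod 24
= -4 mod 24 = 20
Minutes unchanged → 20:25; -4 < 0 → previous day

20:25 (previous day)


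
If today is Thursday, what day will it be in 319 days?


Monday

Start: Thursday (index 3)
(3 + 319) mod 7
= 322 mod 7
= 0
Index 0 → Monday


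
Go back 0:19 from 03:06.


02:47

Start: 186 minutes from midnight
Subtract: 19 minutes
Remaining: 186 - 19 = 167
Hours: 2, Minutes: 47


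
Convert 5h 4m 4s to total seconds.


18244 seconds

Hours: 5 × 3600 = 18000
Minutes: 4 × 60 = 240
Seconds: 4
Total = 18000 + 240 + 4 = 18244


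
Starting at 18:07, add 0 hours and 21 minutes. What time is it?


Start: 1087 minutes from midnight
Add: 21 minutes
Total: 1108 minutes
Hours: 1108 ÷ 60 = 18 remainder 28

18:28


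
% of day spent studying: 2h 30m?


Time: 150 minutes
Day: 1440 minutes
Percentage = (150/1440) × 100 ≈ 10.4%

10.4%


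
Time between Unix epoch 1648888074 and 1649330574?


442500 seconds (122.9 hours / 5.12 days)

Difference = 1649330574 - 1648888074 = 442500 seconds
In hours: 442500 / 3600 ≈ 122.9
In days: 442500 / 86400 ≈ 5.12


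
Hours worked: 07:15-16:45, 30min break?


Total time = (16×60+45) - (7×60+15)
= 1005 - 435 = 570 min
Minus break: 570 - 30 = 540 min
= 9h 0m

9h 0m (540 minutes)


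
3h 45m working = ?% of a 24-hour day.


Time: 225 minutes
Day: 1440 minutes
Percentage = (225/1440) × 100 ≈ 15.6%

15.6%


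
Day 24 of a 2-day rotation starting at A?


Shift B

Shifts: A, B
Start: A (index 0)
Day 24: (0 + 24 - 1) mod 2
= 23 mod 2
= 1
Index 1 → shift B


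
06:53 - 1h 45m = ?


05:08

Start: 413 minutes from midnight
Subtract: 105 minutes
Remaining: 413 - 105 = 308
Hours: 5, Minutes: 8


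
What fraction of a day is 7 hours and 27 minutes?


Total minutes: 7×60 + 27 = 447
Day = 24×60 = 1440 minutes
Fraction = 447/1440 ≈ 0.3104
As a percentage: 447/1440 × 100 ≈ 31.04%

0.3104 (31.04%)


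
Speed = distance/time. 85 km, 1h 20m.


63.8 km/h

Distance: 85 km
Time: 1h 20m = 80 min = 80/60 = 4/3 hours
Speed = 85 ÷ (4/3) = 85 × 3 / 4 = 255/4 ≈ 63.8 km/h


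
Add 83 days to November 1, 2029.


January 23, 2030

Start: November 1, 2029
Add 83 days
November 1 → December 1: 30 - 1 + 1 = 30 days (83 - 30 = 53 left)
December 1 → January 1: 31 - 1 + 1 = 31 days (53 - 31 = 22 left)
January 1 + 22 = January 23, 2030


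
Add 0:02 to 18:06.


18:08

Start: 1086 minutes from midnight
Add: 2 minutes
Total: 1088 minutes
Hours: 1088 ÷ 60 = 18 remainder 8


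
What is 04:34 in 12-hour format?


4:34 AM

Hour: 4
4 < 12 → AM


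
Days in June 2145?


30 days

Month: June (month 6)
June has 30 days


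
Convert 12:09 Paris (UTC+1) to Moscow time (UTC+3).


Time difference = UTC+3 - UTC+1 = +2 hours
New hour = (12 + 2) mod 24
= 14 mod 24 = 14
Minutes unchanged → 14:09

14:09


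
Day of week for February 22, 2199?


Friday

Zeller's congruence:
q=22, m=14, k=98, j=21
h = (22 + ⌊13×15/5⌋ + 98 + ⌊98/4⌋ + ⌊21/4⌋ - 2×21) mod 7
= (22 + 39 + 98 + 24 + 5 - 42) mod 7
= 146 mod 7 = 6
h=6 → Friday


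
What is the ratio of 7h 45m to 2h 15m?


31:9 (3.44)

Duration 1: 465 minutes
Duration 2: 135 minutes
Ratio = 465:135
GCD = 15
Simplified = 31:9
As a decimal: 31/9 ≈ 3.44


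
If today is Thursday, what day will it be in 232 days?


Start: Thursday (index 3)
(3 + 232) mod 7
= 235 mod 7
= 4
Index 4 → Friday

Friday


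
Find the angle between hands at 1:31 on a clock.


Hour hand = 1×30 + 31×0.5 = 45.5°
Minute hand = 31×6 = 186°
Difference = |45.5 - 186| = 140.5°

140.5°


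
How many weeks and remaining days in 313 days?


44 weeks 5 days

Weeks: 313 ÷ 7 = 44 remainder 5


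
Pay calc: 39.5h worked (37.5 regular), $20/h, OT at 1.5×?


Regular: 37.5h × $20 = $750.00
Overtime: 39.5 - 37.5 = 2.0h
OT pay: 2.0h × $20 × 1.5 = $60.00
Total = $750.00 + $60.00 = $810.00

$810.00


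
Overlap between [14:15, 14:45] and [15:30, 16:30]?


0 minutes

Meeting A: 855-885 (in minutes from midnight)
Meeting B: 930-990
Overlap start = max(855, 930) = 930
Overlap end = min(885, 990) = 885
Overlap = max(0, 885 - 930) = 0 min


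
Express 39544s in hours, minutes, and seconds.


Hours: 39544 ÷ 3600 = 10 remainder 3544
Minutes: 3544 ÷ 60 = 59 remainder 4
Seconds: 4

10h 59m 4s


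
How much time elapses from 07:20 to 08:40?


End time in minutes: 8×60 + 40 = 520
Start time in minutes: 7×60 + 20 = 440
Difference = 520 - 440 = 80 minutes
= 1 hours 20 minutes

1h 20m


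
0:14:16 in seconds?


856 seconds

Hours: 0 × 3600 = 0
Minutes: 14 × 60 = 840
Seconds: 16
Total = 0 + 840 + 16 = 856


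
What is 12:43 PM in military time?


Input: 12:43 PM
12 PM → 12 (noon)

12:43


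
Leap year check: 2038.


Rules: divisible by 4 AND (not by 100 OR by 400)
2038 ÷ 4 = 509 remainder 2 → not divisible by 4
Not divisible by 4 → not a leap year

No


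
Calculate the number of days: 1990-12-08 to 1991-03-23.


105 days

From December 8, 1990 to March 23, 1991
Rest of December 1990: 31 - 8 = 23
Full months: January 31, February 1991 28
Days into March 1991: 23
Total = 23 + 31 + 28 + 23 = 105 days


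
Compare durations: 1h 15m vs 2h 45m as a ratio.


Duration 1: 75 minutes
Duration 2: 165 minutes
Ratio = 75:165
GCD = 15
Simplified = 5:11
As a decimal: 5/11 ≈ 0.45

5:11 (0.45)


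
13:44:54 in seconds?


49494 seconds

Hours: 13 × 3600 = 46800
Minutes: 44 × 60 = 2640
Seconds: 54
Total = 46800 + 2640 + 54 = 49494


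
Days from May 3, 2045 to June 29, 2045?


57 days

From May 3, 2045 to June 29, 2045
Rest of May 2045: 31 - 3 = 28
Days into June 2045: 29
Total = 28 + 29 = 57 days


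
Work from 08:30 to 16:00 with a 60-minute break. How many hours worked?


Total time = (16×60+0) - (8×60+30)
= 960 - 510 = 450 min
Minus break: 450 - 60 = 390 min
= 6h 30m

6h 30m (390 minutes)


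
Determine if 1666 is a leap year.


No

Rules: divisible by 4 AND (not by 100 OR by 400)
1666 ÷ 4 = 416 remainder 2 → not divisible by 4
Not divisible by 4 → not a leap year


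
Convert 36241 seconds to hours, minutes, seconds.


Hours: 36241 ÷ 3600 = 10 remainder 241
Minutes: 241 ÷ 60 = 4 remainder 1
Seconds: 1

10h 4m 1s


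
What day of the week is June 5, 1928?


Tuesday

Zeller's congruence:
q=5, m=6, k=28, j=19
h = (5 + ⌊13×7/5⌋ + 28 + ⌊28/4⌋ + ⌊19/4⌋ - 2×19) mod 7
= (5 + 18 + 28 + 7 + 4 - 38) mod 7
= 24 mod 7 = 3
h=3 → Tuesday


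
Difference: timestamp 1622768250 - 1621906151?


Difference = 1622768250 - 1621906151 = 862099 seconds
In hours: 862099 / 3600 ≈ 239.5
In days: 862099 / 86400 ≈ 9.98

862099 seconds (239.5 hours / 9.98 days)


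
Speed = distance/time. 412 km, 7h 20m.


Distance: 412 km
Time: 7h 20m = 440 min = 440/60 = 22/3 hours
Speed = 412 ÷ (22/3) = 412 × 3 / 22 = 1236/22 ≈ 56.2 km/h

56.2 km/h


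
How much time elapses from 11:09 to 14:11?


3h 2m

End time in minutes: 14×60 + 11 = 851
Start time in minutes: 11×60 + 9 = 669
Difference = 851 - 669 = 182 minutes
= 3 hours 2 minutes


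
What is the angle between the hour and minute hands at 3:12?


Hour hand = 3×30 + 12×0.5 = 96.0°
Minute hand = 12×6 = 72°
Difference = |96.0 - 72| = 24.0°

24.0°


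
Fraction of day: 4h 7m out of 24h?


0.1715 (17.15%)

Total minutes: 4×60 + 7 = 247
Day = 24×60 = 1440 minutes
Fraction = 247/1440 ≈ 0.1715
As a percentage: 247/1440 × 100 ≈ 17.15%


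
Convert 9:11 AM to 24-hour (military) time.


Input: 9:11 AM
AM hour stays: 9

09:11


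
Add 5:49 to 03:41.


Start: 221 minutes from midnight
Add: 349 minutes
Total: 570 minutes
Hours: 570 ÷ 60 = 9 remainder 30

09:30


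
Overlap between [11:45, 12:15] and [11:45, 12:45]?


Meeting A: 705-735 (in minutes from midnight)
Meeting B: 705-765
Overlap start = max(705, 705) = 705
Overlap end = min(735, 765) = 735
Overlap = max(0, 735 - 705) = 30 min

30 minutes


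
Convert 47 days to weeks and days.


6 weeks 5 days

Weeks: 47 ÷ 7 = 6 remainder 5


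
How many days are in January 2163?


Month: January (month 1)
January has 31 days

31 days


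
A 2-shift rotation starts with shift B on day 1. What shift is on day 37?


Shifts: A, B
Start: B (index 1)
Day 37: (1 + 37 - 1) mod 2
= 37 mod 2
= 1
Index 1 → shift B

Shift B


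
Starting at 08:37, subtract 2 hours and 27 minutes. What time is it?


Start: 517 minutes from midnight
Subtract: 147 minutes
Remaining: 517 - 147 = 370
Hours: 6, Minutes: 10

06:10


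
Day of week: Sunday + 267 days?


Start: Sunday (index 6)
(6 + 267) mod 7
= 273 mod 7
= 0
Index 0 → Monday

Monday


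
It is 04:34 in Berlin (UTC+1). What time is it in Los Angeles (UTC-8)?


19:34 (previous day)

Time difference = UTC-8 - UTC+1 = -9 hours
New hour = (4 -9) mod 24
= -5 mod 24 = 19
Minutes unchanged → 19:34; -5 < 0 → previous day


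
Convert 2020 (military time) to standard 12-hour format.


8:20 PM

Hour: 20
20 - 12 = 8 → PM


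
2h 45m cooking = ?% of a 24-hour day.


11.5%

Time: 165 minutes
Day: 1440 minutes
Percentage = (165/1440) × 100 ≈ 11.5%


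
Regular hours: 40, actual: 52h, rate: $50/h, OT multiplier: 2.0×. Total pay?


Regular: 40h × $50 = $2000.00
Overtime: 52 - 40 = 12h
OT pay: 12h × $50 × 2.0 = $1200.00
Total = $2000.00 + $1200.00 = $3200.00

$3200.00


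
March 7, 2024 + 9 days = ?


March 16, 2024

Start: March 7, 2024
Add 9 days
March 7 + 9 = March 16, 2024


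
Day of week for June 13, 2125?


Zeller's congruence:
q=13, m=6, k=25, j=21
h = (13 + ⌊13×7/5⌋ + 25 + ⌊25/4⌋ + ⌊21/4⌋ - 2×21) mod 7
= (13 + 18 + 25 + 6 + 5 - 42) mod 7
= 25 mod 7 = 4
h=4 → Wednesday

Wednesday


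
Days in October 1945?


Month: October (month 10)
October has 31 days

31 days


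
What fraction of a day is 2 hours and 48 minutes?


Total minutes: 2×60 + 48 = 168
Day = 24×60 = 1440 minutes
Fraction = 168/1440 ≈ 0.1167
As a percentage: 168/1440 × 100 ≈ 11.67%

0.1167 (11.67%)


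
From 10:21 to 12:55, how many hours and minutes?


2h 34m

End time in minutes: 12×60 + 55 = 775
Start time in minutes: 10×60 + 21 = 621
Difference = 775 - 621 = 154 minutes
= 2 hours 34 minutes


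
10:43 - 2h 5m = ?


08:38

Start: 643 minutes from midnight
Subtract: 125 minutes
Remaining: 643 - 125 = 518
Hours: 8, Minutes: 38


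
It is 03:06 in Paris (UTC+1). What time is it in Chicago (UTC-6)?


Time difference = UTC-6 - UTC+1 = -7 hours
New hour = (3 -7) mod 24
= -4 mod 24 = 20
Minutes unchanged → 20:06; -4 < 0 → previous day

20:06 (previous day)


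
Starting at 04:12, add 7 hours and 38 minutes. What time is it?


11:50

Start: 252 minutes from midnight
Add: 458 minutes
Total: 710 minutes
Hours: 710 ÷ 60 = 11 remainder 50


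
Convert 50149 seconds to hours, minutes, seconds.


13h 55m 49s

Hours: 50149 ÷ 3600 = 13 remainder 3349
Minutes: 3349 ÷ 60 = 55 remainder 49
Seconds: 49


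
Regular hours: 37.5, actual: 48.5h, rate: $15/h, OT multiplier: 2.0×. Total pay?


$892.50

Regular: 37.5h × $15 = $562.50
Overtime: 48.5 - 37.5 = 11.0h
OT pay: 11.0h × $15 × 2.0 = $330.00
Total = $562.50 + $330.00 = $892.50


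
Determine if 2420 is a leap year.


Yes

Rules: divisible by 4 AND (not by 100 OR by 400)
2420 ÷ 4 = 605 exactly → divisible by 4
2420 ÷ 100 = 24 remainder 20 → not divisible by 100
Divisible by 4 but not by 100 → leap year


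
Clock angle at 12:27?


Hour hand (12 ≡ 0 on the dial): 0×30 + 27×0.5 = 13.5°
Minute hand = 27×6 = 162°
Difference = |13.5 - 162| = 148.5°

148.5°


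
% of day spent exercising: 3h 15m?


13.5%

Time: 195 minutes
Day: 1440 minutes
Percentage = (195/1440) × 100 ≈ 13.5%


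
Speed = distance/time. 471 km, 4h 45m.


99.2 km/h

Distance: 471 km
Time: 4h 45m = 285 min = 285/60 = 19/4 hours
Speed = 471 ÷ (19/4) = 471 × 4 / 19 = 1884/19 ≈ 99.2 km/h


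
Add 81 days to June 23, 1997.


September 12, 1997

Start: June 23, 1997
Add 81 days
June 23 → July 1: 30 - 23 + 1 = 8 days (81 - 8 = 73 left)
July 1 → August 1: 31 - 1 + 1 = 31 days (73 - 31 = 42 left)
August 1 → September 1: 31 - 1 + 1 = 31 days (42 - 31 = 11 left)
September 1 + 11 = September 12, 1997


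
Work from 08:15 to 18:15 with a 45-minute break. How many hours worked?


Total time = (18×60+15) - (8×60+15)
= 1095 - 495 = 600 min
Minus break: 600 - 45 = 555 min
= 9h 15m

9h 15m (555 minutes)


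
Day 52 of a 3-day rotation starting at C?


Shift C

Shifts: A, B, C
Start: C (index 2)
Day 52: (2 + 52 - 1) mod 3
= 53 mod 3
= 2
Index 2 → shift C


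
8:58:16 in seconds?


32296 seconds

Hours: 8 × 3600 = 28800
Minutes: 58 × 60 = 3480
Seconds: 16
Total = 28800 + 3480 + 16 = 32296


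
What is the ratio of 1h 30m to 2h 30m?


3:5 (0.60)

Duration 1: 90 minutes
Duration 2: 150 minutes
Ratio = 90:150
GCD = 30
Simplified = 3:5
As a decimal: 3/5 = 0.60


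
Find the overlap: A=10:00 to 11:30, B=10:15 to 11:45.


75 minutes

Meeting A: 600-690 (in minutes from midnight)
Meeting B: 615-705
Overlap start = max(600, 615) = 615
Overlap end = min(690, 705) = 690
Overlap = max(0, 690 - 615) = 75 min


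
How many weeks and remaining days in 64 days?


Weeks: 64 ÷ 7 = 9 remainder 1

9 weeks 1 days


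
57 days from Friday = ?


Start: Friday (index 4)
(4 + 57) mod 7
= 61 mod 7
= 5
Index 5 → Saturday

Saturday


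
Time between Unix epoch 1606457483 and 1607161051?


Difference = 1607161051 - 1606457483 = 703568 seconds
In hours: 703568 / 3600 ≈ 195.4
In days: 703568 / 86400 ≈ 8.14

703568 seconds (195.4 hours / 8.14 days)


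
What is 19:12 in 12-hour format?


7:12 PM

Hour: 19
19 - 12 = 7 → PM


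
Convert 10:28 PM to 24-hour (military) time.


Input: 10:28 PM
PM: 10 + 12 = 22

22:28


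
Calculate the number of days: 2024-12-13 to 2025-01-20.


38 days

From December 13, 2024 to January 20, 2025
Rest of December 2024: 31 - 13 = 18
Days into January 2025: 20
Total = 18 + 20 = 38 days


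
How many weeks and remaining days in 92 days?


Weeks: 92 ÷ 7 = 13 remainder 1

13 weeks 1 days


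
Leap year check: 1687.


No

Rules: divisible by 4 AND (not by 100 OR by 400)
1687 ÷ 4 = 421 remainder 3 → not divisible by 4
Not divisible by 4 → not a leap year


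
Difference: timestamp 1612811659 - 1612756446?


Difference = 1612811659 - 1612756446 = 55213 seconds
In hours: 55213 / 3600 ≈ 15.3
In days: 55213 / 86400 ≈ 0.64

55213 seconds (15.3 hours / 0.64 days)


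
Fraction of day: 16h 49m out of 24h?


Total minutes: 16×60 + 49 = 1009
Day = 24×60 = 1440 minutes
Fraction = 1009/1440 ≈ 0.7007
As a percentage: 1009/1440 × 100 ≈ 70.07%

0.7007 (70.07%)


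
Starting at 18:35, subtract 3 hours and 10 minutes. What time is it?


15:25

Start: 1115 minutes from midnight
Subtract: 190 minutes
Remaining: 1115 - 190 = 925
Hours: 15, Minutes: 25


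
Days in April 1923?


30 days

Month: April (month 4)
April has 30 days


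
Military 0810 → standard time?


8:10 AM

Hour: 8
8 < 12 → AM


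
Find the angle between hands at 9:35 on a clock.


Hour hand = 9×30 + 35×0.5 = 287.5°
Minute hand = 35×6 = 210°
Difference = |287.5 - 210| = 77.5°

77.5°


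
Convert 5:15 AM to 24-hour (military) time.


Input: 5:15 AM
AM hour stays: 5

05:15


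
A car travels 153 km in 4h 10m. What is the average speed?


Distance: 153 km
Time: 4h 10m = 250 min = 250/60 = 25/6 hours
Speed = 153 ÷ (25/6) = 153 × 6 / 25 = 918/25 ≈ 36.7 km/h

36.7 km/h


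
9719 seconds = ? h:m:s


Hours: 9719 ÷ 3600 = 2 remainder 2519
Minutes: 2519 ÷ 60 = 41 remainder 59
Seconds: 59

2h 41m 59s


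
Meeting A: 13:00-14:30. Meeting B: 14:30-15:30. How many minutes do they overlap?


0 minutes

Meeting A: 780-870 (in minutes from midnight)
Meeting B: 870-930
Overlap start = max(780, 870) = 870
Overlap end = min(870, 930) = 870
Overlap = max(0, 870 - 870) = 0 min


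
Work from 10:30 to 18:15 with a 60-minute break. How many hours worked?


6h 45m (405 minutes)

Total time = (18×60+15) - (10×60+30)
= 1095 - 630 = 465 min
Minus break: 465 - 60 = 405 min
= 6h 45m


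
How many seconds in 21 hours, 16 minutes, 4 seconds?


Hours: 21 × 3600 = 75600
Minutes: 16 × 60 = 960
Seconds: 4
Total = 75600 + 960 + 4 = 76564

76564 seconds


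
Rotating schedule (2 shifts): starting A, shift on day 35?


Shifts: A, B
Start: A (index 0)
Day 35: (0 + 35 - 1) mod 2
= 34 mod 2
= 0
Index 0 → shift A

Shift A


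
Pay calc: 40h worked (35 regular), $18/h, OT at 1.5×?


$765.00

Regular: 35h × $18 = $630.00
Overtime: 40 - 35 = 5h
OT pay: 5h × $18 × 1.5 = $135.00
Total = $630.00 + $135.00 = $765.00


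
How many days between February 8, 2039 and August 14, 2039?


From February 8, 2039 to August 14, 2039
Rest of February 2039: 28 - 8 = 20
Full months: March 31, April 30, May 31, June 30, July 31
Days into August 2039: 14
Total = 20 + 31 + 30 + 31 + 30 + 31 + 14 = 187 days

187 days


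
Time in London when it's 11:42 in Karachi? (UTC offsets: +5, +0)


Time difference = UTC+0 - UTC+5 = -5 hours
New hour = (11 -5) mod 24
= 6 mod 24 = 6
Minutes unchanged → 06:42

06:42


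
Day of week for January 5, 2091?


Friday

Zeller's congruence:
q=5, m=13, k=90, j=20
h = (5 + ⌊13×14/5⌋ + 90 + ⌊90/4⌋ + ⌊20/4⌋ - 2×20) mod 7
= (5 + 36 + 90 + 22 + 5 - 40) mod 7
= 118 mod 7 = 6
h=6 → Friday


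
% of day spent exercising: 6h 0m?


25.0%

Time: 360 minutes
Day: 1440 minutes
Percentage = (360/1440) × 100 = 25.0%


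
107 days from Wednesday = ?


Start: Wednesday (index 2)
(2 + 107) mod 7
= 109 mod 7
= 4
Index 4 → Friday

Friday


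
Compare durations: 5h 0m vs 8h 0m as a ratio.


5:8 (0.63)

Duration 1: 300 minutes
Duration 2: 480 minutes
Ratio = 300:480
GCD = 60
Simplified = 5:8
As a decimal: 5/8 ≈ 0.63


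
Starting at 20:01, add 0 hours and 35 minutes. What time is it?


20:36

Start: 1201 minutes from midnight
Add: 35 minutes
Total: 1236 minutes
Hours: 1236 ÷ 60 = 20 remainder 36


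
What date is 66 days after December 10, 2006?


February 14, 2007

Start: December 10, 2006
Add 66 days
December 10 → January 1: 31 - 10 + 1 = 22 days (66 - 22 = 44 left)
January 1 → February 1: 31 - 1 + 1 = 31 days (44 - 31 = 13 left)
February 1 + 13 = February 14, 2007


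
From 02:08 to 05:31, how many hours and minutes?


3h 23m

End time in minutes: 5×60 + 31 = 331
Start time in minutes: 2×60 + 8 = 128
Difference = 331 - 128 = 203 minutes
= 3 hours 23 minutes


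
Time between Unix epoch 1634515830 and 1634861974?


346144 seconds (96.2 hours / 4.01 days)

Difference = 1634861974 - 1634515830 = 346144 seconds
In hours: 346144 / 3600 ≈ 96.2
In days: 346144 / 86400 ≈ 4.01


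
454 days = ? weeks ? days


Weeks: 454 ÷ 7 = 64 remainder 6

64 weeks 6 days


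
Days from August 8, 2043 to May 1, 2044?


267 days

From August 8, 2043 to May 1, 2044
Rest of August 2043: 31 - 8 = 23
Full months: September 30, October 31, November 30, December 31, January 31, February 2044 29, March 31, April 30
Days into May 2044: 1
Total = 23 + 30 + 31 + 30 + 31 + 31 + 29 + 31 + 30 + 1 = 267 days


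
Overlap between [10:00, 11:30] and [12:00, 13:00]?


Meeting A: 600-690 (in minutes from midnight)
Meeting B: 720-780
Overlap start = max(600, 720) = 720
Overlap end = min(690, 780) = 690
Overlap = max(0, 690 - 720) = 0 min

0 minutes


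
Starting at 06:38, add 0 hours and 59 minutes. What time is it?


Start: 398 minutes from midnight
Add: 59 minutes
Total: 457 minutes
Hours: 457 ÷ 60 = 7 remainder 37

07:37


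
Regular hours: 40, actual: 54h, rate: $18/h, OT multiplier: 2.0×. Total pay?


Regular: 40h × $18 = $720.00
Overtime: 54 - 40 = 14h
OT pay: 14h × $18 × 2.0 = $504.00
Total = $720.00 + $504.00 = $1224.00

$1224.00


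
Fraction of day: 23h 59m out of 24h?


0.9993 (99.93%)

Total minutes: 23×60 + 59 = 1439
Day = 24×60 = 1440 minutes
Fraction = 1439/1440 ≈ 0.9993
As a percentage: 1439/1440 × 100 ≈ 99.93%


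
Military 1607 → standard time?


Hour: 16
16 - 12 = 4 → PM

4:07 PM


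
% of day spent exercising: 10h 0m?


41.7%

Time: 600 minutes
Day: 1440 minutes
Percentage = (600/1440) × 100 ≈ 41.7%


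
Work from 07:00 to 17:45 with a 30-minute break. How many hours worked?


10h 15m (615 minutes)

Total time = (17×60+45) - (7×60+0)
= 1065 - 420 = 645 min
Minus break: 645 - 30 = 615 min
= 10h 15m


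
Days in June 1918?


30 days

Month: June (month 6)
June has 30 days


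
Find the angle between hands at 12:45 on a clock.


Hour hand (12 ≡ 0 on the dial): 0×30 + 45×0.5 = 22.5°
Minute hand = 45×6 = 270°
Difference = |22.5 - 270| = 247.5°
Since > 180°: 360 - 247.5 = 112.5°

112.5°


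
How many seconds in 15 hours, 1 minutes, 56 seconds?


54116 seconds

Hours: 15 × 3600 = 54000
Minutes: 1 × 60 = 60
Seconds: 56
Total = 54000 + 60 + 56 = 54116


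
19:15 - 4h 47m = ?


14:28

Start: 1155 minutes from midnight
Subtract: 287 minutes
Remaining: 1155 - 287 = 868
Hours: 14, Minutes: 28


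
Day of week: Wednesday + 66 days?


Saturday

Start: Wednesday (index 2)
(2 + 66) mod 7
= 68 mod 7
= 5
Index 5 → Saturday


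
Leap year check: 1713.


No

Rules: divisible by 4 AND (not by 100 OR by 400)
1713 ÷ 4 = 428 remainder 1 → not divisible by 4
Not divisible by 4 → not a leap year


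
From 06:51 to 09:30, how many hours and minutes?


End time in minutes: 9×60 + 30 = 570
Start time in minutes: 6×60 + 51 = 411
Difference = 570 - 411 = 159 minutes
= 2 hours 39 minutes

2h 39m


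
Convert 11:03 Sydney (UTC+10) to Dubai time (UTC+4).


Time difference = UTC+4 - UTC+10 = -6 hours
New hour = (11 -6) mod 24
= 5 mod 24 = 5
Minutes unchanged → 05:03

05:03


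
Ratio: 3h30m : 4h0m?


7:8 (0.88)

Duration 1: 210 minutes
Duration 2: 240 minutes
Ratio = 210:240
GCD = 30
Simplified = 7:8
As a decimal: 7/8 ≈ 0.88


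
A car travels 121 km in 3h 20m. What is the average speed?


Distance: 121 km
Time: 3h 20m = 200 min = 200/60 = 10/3 hours
Speed = 121 ÷ (10/3) = 121 × 3 / 10 = 363/10 = 36.3 km/h

36.3 km/h


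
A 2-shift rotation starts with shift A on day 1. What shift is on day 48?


Shifts: A, B
Start: A (index 0)
Day 48: (0 + 48 - 1) mod 2
= 47 mod 2
= 1
Index 1 → shift B

Shift B


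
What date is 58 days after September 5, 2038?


Start: September 5, 2038
Add 58 days
September 5 → October 1: 30 - 5 + 1 = 26 days (58 - 26 = 32 left)
October 1 → November 1: 31 - 1 + 1 = 31 days (32 - 31 = 1 left)
November 1 + 1 = November 2, 2038

November 2, 2038


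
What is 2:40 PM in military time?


14:40

Input: 2:40 PM
PM: 2 + 12 = 14


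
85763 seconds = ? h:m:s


23h 49m 23s

Hours: 85763 ÷ 3600 = 23 remainder 2963
Minutes: 2963 ÷ 60 = 49 remainder 23
Seconds: 23


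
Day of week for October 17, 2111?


Zeller's congruence:
q=17, m=10, k=11, j=21
h = (17 + ⌊13×11/5⌋ + 11 + ⌊11/4⌋ + ⌊21/4⌋ - 2×21) mod 7
= (17 + 28 + 11 + 2 + 5 - 42) mod 7
= 21 mod 7 = 0
h=0 → Saturday

Saturday


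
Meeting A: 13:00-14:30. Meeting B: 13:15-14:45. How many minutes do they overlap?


Meeting A: 780-870 (in minutes from midnight)
Meeting B: 795-885
Overlap start = max(780, 795) = 795
Overlap end = min(870, 885) = 870
Overlap = max(0, 870 - 795) = 75 min

75 minutes


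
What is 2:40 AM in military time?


02:40

Input: 2:40 AM
AM hour stays: 2


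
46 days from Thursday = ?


Start: Thursday (index 3)
(3 + 46) mod 7
= 49 mod 7
= 0
Index 0 → Monday

Monday


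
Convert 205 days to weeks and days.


29 weeks 2 days

Weeks: 205 ÷ 7 = 29 remainder 2


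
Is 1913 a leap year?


No

Rules: divisible by 4 AND (not by 100 OR by 400)
1913 ÷ 4 = 478 remainder 1 → not divisible by 4
Not divisible by 4 → not a leap year


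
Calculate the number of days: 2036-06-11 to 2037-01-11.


214 days

From June 11, 2036 to January 11, 2037
Rest of June 2036: 30 - 11 = 19
Full months: July 31, August 31, September 30, October 31, November 30, December 31
Days into January 2037: 11
Total = 19 + 31 + 31 + 30 + 31 + 30 + 31 + 11 = 214 days


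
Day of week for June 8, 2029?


Friday

Zeller's congruence:
q=8, m=6, k=29, j=20
h = (8 + ⌊13×7/5⌋ + 29 + ⌊29/4⌋ + ⌊20/4⌋ - 2×20) mod 7
= (8 + 18 + 29 + 7 + 5 - 40) mod 7
= 27 mod 7 = 6
h=6 → Friday


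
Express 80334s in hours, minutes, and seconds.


22h 18m 54s

Hours: 80334 ÷ 3600 = 22 remainder 1134
Minutes: 1134 ÷ 60 = 18 remainder 54
Seconds: 54


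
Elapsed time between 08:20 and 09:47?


1h 27m

End time in minutes: 9×60 + 47 = 587
Start time in minutes: 8×60 + 20 = 500
Difference = 587 - 500 = 87 minutes
= 1 hours 27 minutes


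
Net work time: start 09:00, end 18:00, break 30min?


Total time = (18×60+0) - (9×60+0)
= 1080 - 540 = 540 min
Minus break: 540 - 30 = 510 min
= 8h 30m

8h 30m (510 minutes)


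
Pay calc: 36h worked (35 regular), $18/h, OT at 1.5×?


Regular: 35h × $18 = $630.00
Overtime: 36 - 35 = 1h
OT pay: 1h × $18 × 1.5 = $27.00
Total = $630.00 + $27.00 = $657.00

$657.00


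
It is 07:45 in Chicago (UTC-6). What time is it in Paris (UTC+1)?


14:45

Time difference = UTC+1 - UTC-6 = +7 hours
New hour = (7 + 7) mod 24
= 14 mod 24 = 14
Minutes unchanged → 14:45


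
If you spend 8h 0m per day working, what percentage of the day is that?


Time: 480 minutes
Day: 1440 minutes
Percentage = (480/1440) × 100 ≈ 33.3%

33.3%


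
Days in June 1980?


30 days

Month: June (month 6)
June has 30 days


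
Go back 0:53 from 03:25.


Start: 205 minutes from midnight
Subtract: 53 minutes
Remaining: 205 - 53 = 152
Hours: 2, Minutes: 32

02:32


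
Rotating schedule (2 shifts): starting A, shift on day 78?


Shifts: A, B
Start: A (index 0)
Day 78: (0 + 78 - 1) mod 2
= 77 mod 2
= 1
Index 1 → shift B

Shift B


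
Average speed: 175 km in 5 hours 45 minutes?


30.4 km/h

Distance: 175 km
Time: 5h 45m = 345 min = 345/60 = 23/4 hours
Speed = 175 ÷ (23/4) = 175 × 4 / 23 = 700/23 ≈ 30.4 km/h


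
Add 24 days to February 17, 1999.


Start: February 17, 1999
Add 24 days
February 17 → March 1: 28 - 17 + 1 = 12 days (24 - 12 = 12 left)
March 1 + 12 = March 13, 1999

March 13, 1999


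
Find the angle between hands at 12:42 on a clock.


Hour hand (12 ≡ 0 on the dial): 0×30 + 42×0.5 = 21.0°
Minute hand = 42×6 = 252°
Difference = |21.0 - 252| = 231.0°
Since > 180°: 360 - 231.0 = 129.0°

129.0°


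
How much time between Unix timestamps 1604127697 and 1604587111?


Difference = 1604587111 - 1604127697 = 459414 seconds
In hours: 459414 / 3600 ≈ 127.6
In days: 459414 / 86400 ≈ 5.32

459414 seconds (127.6 hours / 5.32 days)


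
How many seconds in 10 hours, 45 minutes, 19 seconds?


38719 seconds

Hours: 10 × 3600 = 36000
Minutes: 45 × 60 = 2700
Seconds: 19
Total = 36000 + 2700 + 19 = 38719


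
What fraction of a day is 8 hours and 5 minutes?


0.3368 (33.68%)

Total minutes: 8×60 + 5 = 485
Day = 24×60 = 1440 minutes
Fraction = 485/1440 ≈ 0.3368
As a percentage: 485/1440 × 100 ≈ 33.68%


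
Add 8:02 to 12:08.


Start: 728 minutes from midnight
Add: 482 minutes
Total: 1210 minutes
Hours: 1210 ÷ 60 = 20 remainder 10

20:10


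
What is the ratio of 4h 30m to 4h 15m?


18:17 (1.06)

Duration 1: 270 minutes
Duration 2: 255 minutes
Ratio = 270:255
GCD = 15
Simplified = 18:17
As a decimal: 18/17 ≈ 1.06


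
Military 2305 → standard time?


Hour: 23
23 - 12 = 11 → PM

11:05 PM


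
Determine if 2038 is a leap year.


No

Rules: divisible by 4 AND (not by 100 OR by 400)
2038 ÷ 4 = 509 remainder 2 → not divisible by 4
Not divisible by 4 → not a leap year


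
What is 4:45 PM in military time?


16:45

Input: 4:45 PM
PM: 4 + 12 = 16


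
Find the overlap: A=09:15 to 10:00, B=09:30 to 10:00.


30 minutes

Meeting A: 555-600 (in minutes from midnight)
Meeting B: 570-600
Overlap start = max(555, 570) = 570
Overlap end = min(600, 600) = 600
Overlap = max(0, 600 - 570) = 30 min


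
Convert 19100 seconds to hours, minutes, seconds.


5h 18m 20s

Hours: 19100 ÷ 3600 = 5 remainder 1100
Minutes: 1100 ÷ 60 = 18 remainder 20
Seconds: 20


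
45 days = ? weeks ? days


Weeks: 45 ÷ 7 = 6 remainder 3

6 weeks 3 days


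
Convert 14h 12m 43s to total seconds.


Hours: 14 × 3600 = 50400
Minutes: 12 × 60 = 720
Seconds: 43
Total = 50400 + 720 + 43 = 51163

51163 seconds


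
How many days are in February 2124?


Month: February (month 2)
February: 28 or 29 (leap year)
2124 leap year? Yes

29 days


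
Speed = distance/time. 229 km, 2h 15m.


Distance: 229 km
Time: 2h 15m = 135 min = 135/60 = 9/4 hours
Speed = 229 ÷ (9/4) = 229 × 4 / 9 = 916/9 ≈ 101.8 km/h

101.8 km/h


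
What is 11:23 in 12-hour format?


Hour: 11
11 < 12 → AM

11:23 AM


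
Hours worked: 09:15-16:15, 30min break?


6h 30m (390 minutes)

Total time = (16×60+15) - (9×60+15)
= 975 - 555 = 420 min
Minus break: 420 - 30 = 390 min
= 6h 30m


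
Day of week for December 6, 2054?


Zeller's congruence:
q=6, m=12, k=54, j=20
h = (6 + ⌊13×13/5⌋ + 54 + ⌊54/4⌋ + ⌊20/4⌋ - 2×20) mod 7
= (6 + 33 + 54 + 13 + 5 - 40) mod 7
= 71 mod 7 = 1
h=1 → Sunday

Sunday


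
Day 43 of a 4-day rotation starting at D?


Shift B

Shifts: A, B, C, D
Start: D (index 3)
Day 43: (3 + 43 - 1) mod 4
= 45 mod 4
= 1
Index 1 → shift B


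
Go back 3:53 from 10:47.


Start: 647 minutes from midnight
Subtract: 233 minutes
Remaining: 647 - 233 = 414
Hours: 6, Minutes: 54

06:54


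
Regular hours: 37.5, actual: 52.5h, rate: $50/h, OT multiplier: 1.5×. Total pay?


$3000.00

Regular: 37.5h × $50 = $1875.00
Overtime: 52.5 - 37.5 = 15.0h
OT pay: 15.0h × $50 × 1.5 = $1125.00
Total = $1875.00 + $1125.00 = $3000.00


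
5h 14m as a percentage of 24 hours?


Total minutes: 5×60 + 14 = 314
Day = 24×60 = 1440 minutes
Fraction = 314/1440 ≈ 0.2181
As a percentage: 314/1440 × 100 ≈ 21.81%

0.2181 (21.81%)


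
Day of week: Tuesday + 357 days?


Start: Tuesday (index 1)
(1 + 357) mod 7
= 358 mod 7
= 1
Index 1 → Tuesday

Tuesday


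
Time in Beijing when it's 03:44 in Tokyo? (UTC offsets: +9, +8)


02:44

Time difference = UTC+8 - UTC+9 = -1 hours
New hour = (3 -1) mod 24
= 2 mod 24 = 2
Minutes unchanged → 02:44


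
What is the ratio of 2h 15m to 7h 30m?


3:10 (0.30)

Duration 1: 135 minutes
Duration 2: 450 minutes
Ratio = 135:450
GCD = 45
Simplified = 3:10
As a decimal: 3/10 = 0.30


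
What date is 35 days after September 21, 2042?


Start: September 21, 2042
Add 35 days
September 21 → October 1: 30 - 21 + 1 = 10 days (35 - 10 = 25 left)
October 1 + 25 = October 26, 2042

October 26, 2042


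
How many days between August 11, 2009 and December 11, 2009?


122 days

From August 11, 2009 to December 11, 2009
Rest of August 2009: 31 - 11 = 20
Full months: September 30, October 31, November 30
Days into December 2009: 11
Total = 20 + 30 + 31 + 30 + 11 = 122 days


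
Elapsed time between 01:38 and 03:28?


End time in minutes: 3×60 + 28 = 208
Start time in minutes: 1×60 + 38 = 98
Difference = 208 - 98 = 110 minutes
= 1 hours 50 minutes

1h 50m


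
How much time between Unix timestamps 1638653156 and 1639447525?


Difference = 1639447525 - 1638653156 = 794369 seconds
In hours: 794369 / 3600 ≈ 220.7
In days: 794369 / 86400 ≈ 9.19

794369 seconds (220.7 hours / 9.19 days)


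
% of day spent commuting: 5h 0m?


Time: 300 minutes
Day: 1440 minutes
Percentage = (300/1440) × 100 ≈ 20.8%

20.8%


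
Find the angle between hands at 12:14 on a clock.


Hour hand (12 ≡ 0 on the dial): 0×30 + 14×0.5 = 7.0°
Minute hand = 14×6 = 84°
Difference = |7.0 - 84| = 77.0°

77.0°


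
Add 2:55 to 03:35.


Start: 215 minutes from midnight
Add: 175 minutes
Total: 390 minutes
Hours: 390 ÷ 60 = 6 remainder 30

06:30


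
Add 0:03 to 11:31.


11:34

Start: 691 minutes from midnight
Add: 3 minutes
Total: 694 minutes
Hours: 694 ÷ 60 = 11 remainder 34


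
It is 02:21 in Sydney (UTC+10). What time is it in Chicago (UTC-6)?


10:21 (previous day)

Time difference = UTC-6 - UTC+10 = -16 hours
New hour = (2 -16) mod 24
= -14 mod 24 = 10
Minutes unchanged → 10:21; -14 < 0 → previous day


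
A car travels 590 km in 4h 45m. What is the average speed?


Distance: 590 km
Time: 4h 45m = 285 min = 285/60 = 19/4 hours
Speed = 590 ÷ (19/4) = 590 × 4 / 19 = 2360/19 ≈ 124.2 km/h

124.2 km/h


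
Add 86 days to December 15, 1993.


March 11, 1994

Start: December 15, 1993
Add 86 days
December 15 → January 1: 31 - 15 + 1 = 17 days (86 - 17 = 69 left)
January 1 → February 1: 31 - 1 + 1 = 31 days (69 - 31 = 38 left)
February 1 → March 1: 28 - 1 + 1 = 28 days (38 - 28 = 10 left)
March 1 + 10 = March 11, 1994


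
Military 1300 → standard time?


1:00 PM

Hour: 13
13 - 12 = 1 → PM


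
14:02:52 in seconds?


50572 seconds

Hours: 14 × 3600 = 50400
Minutes: 2 × 60 = 120
Seconds: 52
Total = 50400 + 120 + 52 = 50572


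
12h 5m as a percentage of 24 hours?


Total minutes: 12×60 + 5 = 725
Day = 24×60 = 1440 minutes
Fraction = 725/1440 ≈ 0.5035
As a percentage: 725/1440 × 100 ≈ 50.35%

0.5035 (50.35%)


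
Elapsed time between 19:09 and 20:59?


1h 50m

End time in minutes: 20×60 + 59 = 1259
Start time in minutes: 19×60 + 9 = 1149
Difference = 1259 - 1149 = 110 minutes
= 1 hours 50 minutes


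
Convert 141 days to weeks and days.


20 weeks 1 days

Weeks: 141 ÷ 7 = 20 remainder 1


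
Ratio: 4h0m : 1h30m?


Duration 1: 240 minutes
Duration 2: 90 minutes
Ratio = 240:90
GCD = 30
Simplified = 8:3
As a decimal: 8/3 ≈ 2.67

8:3 (2.67)


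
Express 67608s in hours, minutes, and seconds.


18h 46m 48s

Hours: 67608 ÷ 3600 = 18 remainder 2808
Minutes: 2808 ÷ 60 = 46 remainder 48
Seconds: 48


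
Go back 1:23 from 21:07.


19:44

Start: 1267 minutes from midnight
Subtract: 83 minutes
Remaining: 1267 - 83 = 1184
Hours: 19, Minutes: 44


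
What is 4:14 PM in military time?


16:14

Input: 4:14 PM
PM: 4 + 12 = 16


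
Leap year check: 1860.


Rules: divisible by 4 AND (not by 100 OR by 400)
1860 ÷ 4 = 465 exactly → divisible by 4
1860 ÷ 100 = 18 remainder 60 → not divisible by 100
Divisible by 4 but not by 100 → leap year

Yes


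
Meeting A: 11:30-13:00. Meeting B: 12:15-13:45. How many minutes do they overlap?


Meeting A: 690-780 (in minutes from midnight)
Meeting B: 735-825
Overlap start = max(690, 735) = 735
Overlap end = min(780, 825) = 780
Overlap = max(0, 780 - 735) = 45 min

45 minutes


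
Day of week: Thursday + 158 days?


Start: Thursday (index 3)
(3 + 158) mod 7
= 161 mod 7
= 0
Index 0 → Monday

Monday


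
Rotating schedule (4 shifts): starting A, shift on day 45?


Shifts: A, B, C, D
Start: A (index 0)
Day 45: (0 + 45 - 1) mod 4
= 44 mod 4
= 0
Index 0 → shift A

Shift A


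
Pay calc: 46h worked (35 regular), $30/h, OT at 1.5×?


Regular: 35h × $30 = $1050.00
Overtime: 46 - 35 = 11h
OT pay: 11h × $30 × 1.5 = $495.00
Total = $1050.00 + $495.00 = $1545.00

$1545.00


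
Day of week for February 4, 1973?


Sunday

Zeller's congruence:
q=4, m=14, k=72, j=19
h = (4 + ⌊13×15/5⌋ + 72 + ⌊72/4⌋ + ⌊19/4⌋ - 2×19) mod 7
= (4 + 39 + 72 + 18 + 4 - 38) mod 7
= 99 mod 7 = 1
h=1 → Sunday


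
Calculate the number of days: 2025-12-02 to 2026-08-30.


271 days

From December 2, 2025 to August 30, 2026
Rest of December 2025: 31 - 2 = 29
Full months: January 31, February 2026 28, March 31, April 30, May 31, June 30, July 31
Days into August 2026: 30
Total = 29 + 31 + 28 + 31 + 30 + 31 + 30 + 31 + 30 = 271 days


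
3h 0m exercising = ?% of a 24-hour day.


12.5%

Time: 180 minutes
Day: 1440 minutes
Percentage = (180/1440) × 100 = 12.5%


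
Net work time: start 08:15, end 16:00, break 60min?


Total time = (16×60+0) - (8×60+15)
= 960 - 495 = 465 min
Minus break: 465 - 60 = 405 min
= 6h 45m

6h 45m (405 minutes)


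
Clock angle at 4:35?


Hour hand = 4×30 + 35×0.5 = 137.5°
Minute hand = 35×6 = 210°
Difference = |137.5 - 210| = 72.5°

72.5°


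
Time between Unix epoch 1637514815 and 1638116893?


602078 seconds (167.2 hours / 6.97 days)

Difference = 1638116893 - 1637514815 = 602078 seconds
In hours: 602078 / 3600 ≈ 167.2
In days: 602078 / 86400 ≈ 6.97
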